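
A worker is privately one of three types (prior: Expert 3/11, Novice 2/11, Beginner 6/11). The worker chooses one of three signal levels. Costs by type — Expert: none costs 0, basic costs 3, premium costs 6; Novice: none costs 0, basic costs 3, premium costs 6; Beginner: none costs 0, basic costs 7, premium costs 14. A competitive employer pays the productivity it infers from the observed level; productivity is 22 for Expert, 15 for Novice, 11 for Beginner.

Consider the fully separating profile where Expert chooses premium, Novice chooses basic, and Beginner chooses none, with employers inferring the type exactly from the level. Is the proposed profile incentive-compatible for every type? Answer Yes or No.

Separating wages: premium → 22, basic → 15, none → 11.
Expert (assigned premium): none: 11 − 0 = 11; basic: 15 − 3 = 12; premium: 22 − 6 = 16. Expert stays.
Novice (assigned basic): none: 11 − 0 = 11; basic: 15 − 3 = 12; premium: 22 − 6 = 16. Novice prefers premium.
Beginner (assigned none): none: 11 − 0 = 11; basic: 15 − 7 = 8; premium: 22 − 14 = 8. Beginner stays.
At least one type deviates; the separating profile fails.

No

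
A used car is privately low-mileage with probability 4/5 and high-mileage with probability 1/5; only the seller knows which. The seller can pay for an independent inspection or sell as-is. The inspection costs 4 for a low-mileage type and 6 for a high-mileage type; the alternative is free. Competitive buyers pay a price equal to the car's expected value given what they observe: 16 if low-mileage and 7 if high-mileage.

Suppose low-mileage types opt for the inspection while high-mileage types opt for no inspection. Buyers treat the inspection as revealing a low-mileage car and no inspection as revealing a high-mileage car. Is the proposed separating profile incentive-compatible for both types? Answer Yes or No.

No

Under these beliefs, the inspection earns price 16 and no inspection earns price 7.
low-mileage: the inspection nets 16 − 4 = 12; no inspection nets 7. low-mileage prefers the inspection.
high-mileage: the inspection nets 16 − 6 = 10; no inspection nets 7. high-mileage would deviate to the inspection.
high-mileage has a profitable deviation, so the profile is not an equilibrium.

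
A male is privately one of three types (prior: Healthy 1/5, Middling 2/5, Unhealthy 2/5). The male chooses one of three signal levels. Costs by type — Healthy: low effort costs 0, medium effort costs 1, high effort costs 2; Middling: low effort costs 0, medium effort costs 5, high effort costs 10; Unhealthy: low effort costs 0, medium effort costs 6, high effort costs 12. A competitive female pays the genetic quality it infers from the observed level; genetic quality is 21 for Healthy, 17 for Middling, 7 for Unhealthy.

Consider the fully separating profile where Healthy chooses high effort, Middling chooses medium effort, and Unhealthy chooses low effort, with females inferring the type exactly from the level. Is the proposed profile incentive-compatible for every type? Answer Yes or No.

Separating mating payoffs: high effort → 21, medium effort → 17, low effort → 7.
Healthy (assigned high effort): low effort: 7 − 0 = 7; medium effort: 17 − 1 = 16; high effort: 21 − 2 = 19. Healthy stays.
Middling (assigned medium effort): low effort: 7 − 0 = 7; medium effort: 17 − 5 = 12; high effort: 21 − 10 = 11. Middling stays.
Unhealthy (assigned low effort): low effort: 7 − 0 = 7; medium effort: 17 − 6 = 11; high effort: 21 − 12 = 9. Unhealthy prefers medium effort.
At least one type deviates; the separating profile fails.

No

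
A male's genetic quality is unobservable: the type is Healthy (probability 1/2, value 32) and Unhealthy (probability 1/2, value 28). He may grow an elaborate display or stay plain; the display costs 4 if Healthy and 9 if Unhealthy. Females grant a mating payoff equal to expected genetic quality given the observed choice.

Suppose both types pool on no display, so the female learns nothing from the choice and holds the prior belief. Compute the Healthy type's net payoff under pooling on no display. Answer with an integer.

Pooled mating payoff = 1/2·32 + 1/2·28 = 30.
Healthy pays no cost for no display, so net payoff = 30.

30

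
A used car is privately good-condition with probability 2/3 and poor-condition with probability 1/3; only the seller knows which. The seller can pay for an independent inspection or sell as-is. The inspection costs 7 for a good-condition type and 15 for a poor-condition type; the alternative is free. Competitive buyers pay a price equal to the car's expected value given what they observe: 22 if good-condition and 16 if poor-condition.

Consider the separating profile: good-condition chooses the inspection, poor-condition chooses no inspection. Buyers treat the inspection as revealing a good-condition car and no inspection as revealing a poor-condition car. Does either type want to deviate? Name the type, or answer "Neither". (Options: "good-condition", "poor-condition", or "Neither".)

good-condition

The inspection pays 22; no inspection pays 16.
good-condition: assigned the inspection, nets 22 − 7 = 15; deviating to no inspection nets 16.
poor-condition: assigned no inspection, nets 16; deviating to the inspection nets 22 − 15 = 7.
The good-condition type gains 1 by deviating.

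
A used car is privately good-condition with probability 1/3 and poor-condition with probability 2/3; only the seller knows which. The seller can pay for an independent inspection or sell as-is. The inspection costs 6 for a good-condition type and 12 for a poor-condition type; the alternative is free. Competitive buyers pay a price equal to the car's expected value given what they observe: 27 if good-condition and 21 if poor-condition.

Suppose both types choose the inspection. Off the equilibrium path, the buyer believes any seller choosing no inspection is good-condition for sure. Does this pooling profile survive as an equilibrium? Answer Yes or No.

On path, the buyer holds the prior and pays 1/3·27 + 2/3·21 = 23. Off path (no inspection), believing good-condition, it pays 27.
good-condition: the inspection nets 23 − 6 = 17; no inspection nets 27. good-condition would deviate.
poor-condition: the inspection nets 23 − 12 = 11; no inspection nets 27. poor-condition would deviate.
A type deviates, so pooling fails.

No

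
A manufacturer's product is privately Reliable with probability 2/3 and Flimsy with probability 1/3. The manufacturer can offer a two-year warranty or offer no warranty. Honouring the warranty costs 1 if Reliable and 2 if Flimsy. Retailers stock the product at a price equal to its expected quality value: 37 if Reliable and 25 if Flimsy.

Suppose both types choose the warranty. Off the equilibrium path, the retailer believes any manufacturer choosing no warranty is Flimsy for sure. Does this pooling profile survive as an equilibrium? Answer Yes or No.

Yes

On path, the retailer holds the prior and pays 2/3·37 + 1/3·25 = 33. Off path (no warranty), believing Flimsy, it pays 25.
Reliable: the warranty nets 33 − 1 = 32; no warranty nets 25. Reliable stays.
Flimsy: the warranty nets 33 − 2 = 31; no warranty nets 25. Flimsy stays.
No type deviates, so pooling is sustained.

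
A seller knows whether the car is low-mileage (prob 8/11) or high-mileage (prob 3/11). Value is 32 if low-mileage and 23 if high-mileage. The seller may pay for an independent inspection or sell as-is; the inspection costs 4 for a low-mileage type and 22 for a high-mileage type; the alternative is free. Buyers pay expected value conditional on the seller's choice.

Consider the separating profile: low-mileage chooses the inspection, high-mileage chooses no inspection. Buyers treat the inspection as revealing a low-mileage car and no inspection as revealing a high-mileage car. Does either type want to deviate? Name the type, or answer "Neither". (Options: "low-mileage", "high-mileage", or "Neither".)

Neither

The inspection pays 32; no inspection pays 23.
low-mileage: assigned the inspection, nets 32 − 4 = 28; deviating to no inspection nets 23.
high-mileage: assigned no inspection, nets 23; deviating to the inspection nets 32 − 22 = 10.
Both types strictly prefer their assigned action; no profitable deviation.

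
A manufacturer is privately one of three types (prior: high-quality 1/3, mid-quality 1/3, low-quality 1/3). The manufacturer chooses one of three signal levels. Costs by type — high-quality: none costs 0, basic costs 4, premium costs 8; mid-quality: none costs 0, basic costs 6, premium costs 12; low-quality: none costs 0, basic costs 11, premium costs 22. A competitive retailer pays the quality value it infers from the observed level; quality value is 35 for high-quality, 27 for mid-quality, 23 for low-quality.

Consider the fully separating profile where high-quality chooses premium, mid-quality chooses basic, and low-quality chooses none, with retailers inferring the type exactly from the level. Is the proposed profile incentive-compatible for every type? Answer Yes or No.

No

Separating prices: premium → 35, basic → 27, none → 23.
high-quality (assigned premium): none: 23 − 0 = 23; basic: 27 − 4 = 23; premium: 35 − 8 = 27. high-quality stays.
mid-quality (assigned basic): none: 23 − 0 = 23; basic: 27 − 6 = 21; premium: 35 − 12 = 23. mid-quality prefers none.
low-quality (assigned none): none: 23 − 0 = 23; basic: 27 − 11 = 16; premium: 35 − 22 = 13. low-quality stays.
At least one type deviates; the separating profile fails.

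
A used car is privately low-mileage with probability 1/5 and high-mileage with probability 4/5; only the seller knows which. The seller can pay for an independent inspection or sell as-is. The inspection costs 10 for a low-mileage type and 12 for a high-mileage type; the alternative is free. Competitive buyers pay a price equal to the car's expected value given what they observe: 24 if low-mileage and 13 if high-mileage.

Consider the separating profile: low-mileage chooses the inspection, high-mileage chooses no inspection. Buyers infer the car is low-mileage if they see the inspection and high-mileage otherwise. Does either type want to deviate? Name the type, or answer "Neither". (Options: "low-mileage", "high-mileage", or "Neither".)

Neither

The inspection pays 24; no inspection pays 13.
low-mileage: assigned the inspection, nets 24 − 10 = 14; deviating to no inspection nets 13.
high-mileage: assigned no inspection, nets 13; deviating to the inspection nets 24 − 12 = 12.
Both types strictly prefer their assigned action; no profitable deviation.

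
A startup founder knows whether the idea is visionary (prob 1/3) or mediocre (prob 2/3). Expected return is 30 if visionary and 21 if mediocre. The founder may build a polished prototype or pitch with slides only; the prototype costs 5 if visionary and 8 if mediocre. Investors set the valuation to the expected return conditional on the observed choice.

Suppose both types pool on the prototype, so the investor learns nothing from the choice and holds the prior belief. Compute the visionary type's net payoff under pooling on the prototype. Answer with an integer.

19

Pooled valuation = 1/3·30 + 2/3·21 = 24.
visionary pays cost 5 for the prototype, so net payoff = 24 − 5 = 19.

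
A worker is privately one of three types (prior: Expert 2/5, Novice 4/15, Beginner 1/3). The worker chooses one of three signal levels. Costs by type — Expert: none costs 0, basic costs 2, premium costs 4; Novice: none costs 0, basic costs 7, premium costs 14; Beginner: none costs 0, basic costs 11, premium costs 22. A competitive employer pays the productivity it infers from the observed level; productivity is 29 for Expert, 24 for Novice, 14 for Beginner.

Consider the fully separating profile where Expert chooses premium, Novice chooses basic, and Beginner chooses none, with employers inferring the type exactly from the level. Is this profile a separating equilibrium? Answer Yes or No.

Yes

Separating wages: premium → 29, basic → 24, none → 14.
Expert (assigned premium): none: 14 − 0 = 14; basic: 24 − 2 = 22; premium: 29 − 4 = 25. Expert stays.
Novice (assigned basic): none: 14 − 0 = 14; basic: 24 − 7 = 17; premium: 29 − 14 = 15. Novice stays.
Beginner (assigned none): none: 14 − 0 = 14; basic: 24 − 11 = 13; premium: 29 − 22 = 7. Beginner stays.
Every type prefers its assigned level; separation holds.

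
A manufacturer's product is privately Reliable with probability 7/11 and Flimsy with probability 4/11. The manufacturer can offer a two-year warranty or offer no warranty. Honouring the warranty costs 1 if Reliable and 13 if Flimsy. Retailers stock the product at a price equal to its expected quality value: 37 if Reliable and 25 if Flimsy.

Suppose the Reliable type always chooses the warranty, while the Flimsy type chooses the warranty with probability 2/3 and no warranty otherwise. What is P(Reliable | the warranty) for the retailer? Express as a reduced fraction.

P(the warranty) = (7/11)·1 + (4/11)·(2/3) = 29/33.
By Bayes' rule, P(Reliable | the warranty) = (7/11) / (29/33) = 21/29.

21/29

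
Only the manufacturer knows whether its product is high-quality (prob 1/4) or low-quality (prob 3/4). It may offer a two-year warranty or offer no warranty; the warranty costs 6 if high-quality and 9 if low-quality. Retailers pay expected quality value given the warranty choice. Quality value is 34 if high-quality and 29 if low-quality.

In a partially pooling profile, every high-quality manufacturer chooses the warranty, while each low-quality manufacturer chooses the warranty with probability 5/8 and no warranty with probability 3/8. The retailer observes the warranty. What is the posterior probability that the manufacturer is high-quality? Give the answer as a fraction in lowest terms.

8/23

P(the warranty) = (1/4)·1 + (3/4)·(5/8) = 23/32.
By Bayes' rule, P(high-quality | the warranty) = (1/4) / (23/32) = 8/23.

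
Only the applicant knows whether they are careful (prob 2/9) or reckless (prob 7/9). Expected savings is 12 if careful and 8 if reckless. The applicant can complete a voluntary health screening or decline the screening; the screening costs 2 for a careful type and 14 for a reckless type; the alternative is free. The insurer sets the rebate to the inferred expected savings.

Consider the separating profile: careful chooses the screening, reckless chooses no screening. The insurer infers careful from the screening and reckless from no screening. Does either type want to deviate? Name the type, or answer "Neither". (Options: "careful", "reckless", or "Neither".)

Neither

The screening pays 12; no screening pays 8.
careful: assigned the screening, nets 12 − 2 = 10; deviating to no screening nets 8.
reckless: assigned no screening, nets 8; deviating to the screening nets 12 − 14 = -2.
Both types strictly prefer their assigned action; no profitable deviation.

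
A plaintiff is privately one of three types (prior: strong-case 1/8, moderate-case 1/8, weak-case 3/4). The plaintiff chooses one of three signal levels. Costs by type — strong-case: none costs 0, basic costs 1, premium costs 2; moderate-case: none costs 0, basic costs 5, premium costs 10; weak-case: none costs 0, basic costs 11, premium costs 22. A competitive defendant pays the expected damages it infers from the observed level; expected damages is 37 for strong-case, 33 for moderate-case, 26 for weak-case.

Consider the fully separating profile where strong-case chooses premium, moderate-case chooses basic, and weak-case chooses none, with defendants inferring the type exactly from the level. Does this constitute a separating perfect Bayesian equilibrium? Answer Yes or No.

Separating settlements: premium → 37, basic → 33, none → 26.
strong-case (assigned premium): none: 26 − 0 = 26; basic: 33 − 1 = 32; premium: 37 − 2 = 35. strong-case stays.
moderate-case (assigned basic): none: 26 − 0 = 26; basic: 33 − 5 = 28; premium: 37 − 10 = 27. moderate-case stays.
weak-case (assigned none): none: 26 − 0 = 26; basic: 33 − 11 = 22; premium: 37 − 22 = 15. weak-case stays.
Every type prefers its assigned level; separation holds.

Yes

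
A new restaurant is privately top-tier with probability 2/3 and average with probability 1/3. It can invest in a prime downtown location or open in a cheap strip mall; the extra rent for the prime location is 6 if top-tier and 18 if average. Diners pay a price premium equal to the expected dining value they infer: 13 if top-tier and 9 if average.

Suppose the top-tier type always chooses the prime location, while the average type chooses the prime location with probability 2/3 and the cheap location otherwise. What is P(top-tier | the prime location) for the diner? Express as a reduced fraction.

3/4

P(the prime location) = (2/3)·1 + (1/3)·(2/3) = 8/9.
By Bayes' rule, P(top-tier | the prime location) = (2/3) / (8/9) = 3/4.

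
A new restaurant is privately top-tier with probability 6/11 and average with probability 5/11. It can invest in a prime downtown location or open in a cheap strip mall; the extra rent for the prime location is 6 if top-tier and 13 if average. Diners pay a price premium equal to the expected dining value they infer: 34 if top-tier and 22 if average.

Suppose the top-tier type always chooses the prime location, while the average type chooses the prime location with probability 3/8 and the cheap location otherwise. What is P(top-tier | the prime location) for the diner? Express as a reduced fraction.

P(the prime location) = (6/11)·1 + (5/11)·(3/8) = 63/88.
By Bayes' rule, P(top-tier | the prime location) = (6/11) / (63/88) = 16/21.

16/21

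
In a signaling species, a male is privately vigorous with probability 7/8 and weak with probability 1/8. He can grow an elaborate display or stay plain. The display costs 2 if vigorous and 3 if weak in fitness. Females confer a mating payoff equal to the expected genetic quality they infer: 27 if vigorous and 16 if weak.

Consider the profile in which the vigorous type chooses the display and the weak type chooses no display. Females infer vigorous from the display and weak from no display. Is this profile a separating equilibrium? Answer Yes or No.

Under these beliefs, the display earns mating payoff 27 and no display earns mating payoff 16.
vigorous: the display nets 27 − 2 = 25; no display nets 16. vigorous prefers the display.
weak: the display nets 27 − 3 = 24; no display nets 16. weak would deviate to the display.
weak has a profitable deviation, so the profile is not an equilibrium.

No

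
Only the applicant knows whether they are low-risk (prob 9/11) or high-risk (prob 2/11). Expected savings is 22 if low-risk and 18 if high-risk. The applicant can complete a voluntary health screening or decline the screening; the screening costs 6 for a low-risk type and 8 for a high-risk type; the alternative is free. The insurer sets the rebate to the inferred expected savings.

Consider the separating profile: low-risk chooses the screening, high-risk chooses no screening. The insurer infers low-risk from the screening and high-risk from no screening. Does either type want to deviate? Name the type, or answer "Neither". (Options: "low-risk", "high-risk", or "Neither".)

low-risk

The screening pays 22; no screening pays 18.
low-risk: assigned the screening, nets 22 − 6 = 16; deviating to no screening nets 18.
high-risk: assigned no screening, nets 18; deviating to the screening nets 22 − 8 = 14.
The low-risk type gains 2 by deviating.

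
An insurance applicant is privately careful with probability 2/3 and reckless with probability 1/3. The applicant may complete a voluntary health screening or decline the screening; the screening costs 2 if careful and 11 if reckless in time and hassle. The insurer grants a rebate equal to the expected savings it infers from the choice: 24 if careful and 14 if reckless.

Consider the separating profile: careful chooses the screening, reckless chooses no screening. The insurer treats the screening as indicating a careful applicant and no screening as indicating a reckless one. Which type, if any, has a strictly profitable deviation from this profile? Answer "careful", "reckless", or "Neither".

The screening pays 24; no screening pays 14.
careful: assigned the screening, nets 24 − 2 = 22; deviating to no screening nets 14.
reckless: assigned no screening, nets 14; deviating to the screening nets 24 − 11 = 13.
Both types strictly prefer their assigned action; no profitable deviation.

Neither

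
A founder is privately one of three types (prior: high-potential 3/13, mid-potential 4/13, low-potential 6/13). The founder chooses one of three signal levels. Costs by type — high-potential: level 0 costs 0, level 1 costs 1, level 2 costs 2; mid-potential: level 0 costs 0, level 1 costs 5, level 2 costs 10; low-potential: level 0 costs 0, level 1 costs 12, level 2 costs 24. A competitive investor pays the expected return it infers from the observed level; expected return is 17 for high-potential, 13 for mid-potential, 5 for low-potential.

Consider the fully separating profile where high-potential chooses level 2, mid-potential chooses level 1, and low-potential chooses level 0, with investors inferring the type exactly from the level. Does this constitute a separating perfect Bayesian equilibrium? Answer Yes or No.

Yes

Separating valuations: level 2 → 17, level 1 → 13, level 0 → 5.
high-potential (assigned level 2): level 0: 5 − 0 = 5; level 1: 13 − 1 = 12; level 2: 17 − 2 = 15. high-potential stays.
mid-potential (assigned level 1): level 0: 5 − 0 = 5; level 1: 13 − 5 = 8; level 2: 17 − 10 = 7. mid-potential stays.
low-potential (assigned level 0): level 0: 5 − 0 = 5; level 1: 13 − 12 = 1; level 2: 17 − 24 = -7. low-potential stays.
Every type prefers its assigned level; separation holds.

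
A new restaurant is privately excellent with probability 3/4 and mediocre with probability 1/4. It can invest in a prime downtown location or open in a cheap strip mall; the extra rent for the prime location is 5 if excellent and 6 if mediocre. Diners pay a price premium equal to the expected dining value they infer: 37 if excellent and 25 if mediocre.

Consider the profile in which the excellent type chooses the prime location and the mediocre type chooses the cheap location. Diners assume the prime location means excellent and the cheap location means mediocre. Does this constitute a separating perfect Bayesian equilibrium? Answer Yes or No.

No

Under these beliefs, the prime location earns price premium 37 and the cheap location earns price premium 25.
excellent: the prime location nets 37 − 5 = 32; the cheap location nets 25. excellent prefers the prime location.
mediocre: the prime location nets 37 − 6 = 31; the cheap location nets 25. mediocre would deviate to the prime location.
mediocre has a profitable deviation, so the profile is not an equilibrium.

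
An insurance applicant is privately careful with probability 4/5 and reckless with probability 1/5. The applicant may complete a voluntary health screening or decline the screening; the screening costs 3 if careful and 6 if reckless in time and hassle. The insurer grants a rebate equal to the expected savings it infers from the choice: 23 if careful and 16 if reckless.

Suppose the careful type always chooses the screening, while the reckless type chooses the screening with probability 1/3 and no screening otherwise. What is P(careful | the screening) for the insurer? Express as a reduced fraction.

12/13

P(the screening) = (4/5)·1 + (1/5)·(1/3) = 13/15.
By Bayes' rule, P(careful | the screening) = (4/5) / (13/15) = 12/13.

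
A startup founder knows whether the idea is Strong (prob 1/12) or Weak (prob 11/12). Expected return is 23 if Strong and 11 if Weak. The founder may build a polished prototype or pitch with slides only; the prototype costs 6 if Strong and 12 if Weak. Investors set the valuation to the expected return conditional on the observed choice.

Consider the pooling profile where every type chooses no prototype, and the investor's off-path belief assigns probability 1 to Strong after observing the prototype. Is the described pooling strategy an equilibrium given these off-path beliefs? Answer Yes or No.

On path, the investor holds the prior and pays 1/12·23 + 11/12·11 = 12. Off path (the prototype), believing Strong, it pays 23.
Strong: no prototype nets 12; the prototype nets 23 − 6 = 17. Strong would deviate.
Weak: no prototype nets 12; the prototype nets 23 − 12 = 11. Weak stays.
A type deviates, so pooling fails.

No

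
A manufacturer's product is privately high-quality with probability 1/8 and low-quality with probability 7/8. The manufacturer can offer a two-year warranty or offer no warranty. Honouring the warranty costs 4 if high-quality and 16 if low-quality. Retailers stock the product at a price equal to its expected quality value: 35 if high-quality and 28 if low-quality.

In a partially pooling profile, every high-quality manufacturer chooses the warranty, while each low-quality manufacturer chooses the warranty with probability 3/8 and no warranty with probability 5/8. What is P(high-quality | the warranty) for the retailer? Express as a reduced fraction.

8/29

P(the warranty) = (1/8)·1 + (7/8)·(3/8) = 29/64.
By Bayes' rule, P(high-quality | the warranty) = (1/8) / (29/64) = 8/29.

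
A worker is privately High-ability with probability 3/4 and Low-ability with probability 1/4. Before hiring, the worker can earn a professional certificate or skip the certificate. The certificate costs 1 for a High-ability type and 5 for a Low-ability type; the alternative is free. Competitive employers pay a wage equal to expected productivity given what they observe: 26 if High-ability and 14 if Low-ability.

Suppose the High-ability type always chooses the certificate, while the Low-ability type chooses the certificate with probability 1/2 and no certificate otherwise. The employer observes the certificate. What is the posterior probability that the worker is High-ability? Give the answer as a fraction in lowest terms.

P(the certificate) = (3/4)·1 + (1/4)·(1/2) = 7/8.
By Bayes' rule, P(High-ability | the certificate) = (3/4) / (7/8) = 6/7.

6/7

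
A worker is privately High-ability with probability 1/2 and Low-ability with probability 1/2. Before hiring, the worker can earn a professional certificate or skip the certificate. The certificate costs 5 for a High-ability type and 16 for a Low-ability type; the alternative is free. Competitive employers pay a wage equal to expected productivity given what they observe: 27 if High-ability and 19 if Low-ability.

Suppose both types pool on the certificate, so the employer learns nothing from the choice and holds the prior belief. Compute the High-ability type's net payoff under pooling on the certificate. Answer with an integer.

Pooled wage = 1/2·27 + 1/2·19 = 23.
High-ability pays cost 5 for the certificate, so net payoff = 23 − 5 = 18.

18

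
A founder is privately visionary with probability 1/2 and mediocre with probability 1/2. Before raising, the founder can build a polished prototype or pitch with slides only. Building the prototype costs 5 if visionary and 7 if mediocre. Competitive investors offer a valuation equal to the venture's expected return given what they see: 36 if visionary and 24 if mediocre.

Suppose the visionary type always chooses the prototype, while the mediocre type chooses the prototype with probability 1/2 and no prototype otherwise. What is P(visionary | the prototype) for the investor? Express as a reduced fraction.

2/3

P(the prototype) = (1/2)·1 + (1/2)·(1/2) = 3/4.
By Bayes' rule, P(visionary | the prototype) = (1/2) / (3/4) = 2/3.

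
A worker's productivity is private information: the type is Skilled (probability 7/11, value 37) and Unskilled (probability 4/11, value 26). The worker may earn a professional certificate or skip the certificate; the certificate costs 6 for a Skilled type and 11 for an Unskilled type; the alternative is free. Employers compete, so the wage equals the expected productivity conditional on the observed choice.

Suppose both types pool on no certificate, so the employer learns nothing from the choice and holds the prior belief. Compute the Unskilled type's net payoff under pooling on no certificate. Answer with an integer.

Pooled wage = 7/11·37 + 4/11·26 = 33.
Unskilled pays no cost for no certificate, so net payoff = 33.

33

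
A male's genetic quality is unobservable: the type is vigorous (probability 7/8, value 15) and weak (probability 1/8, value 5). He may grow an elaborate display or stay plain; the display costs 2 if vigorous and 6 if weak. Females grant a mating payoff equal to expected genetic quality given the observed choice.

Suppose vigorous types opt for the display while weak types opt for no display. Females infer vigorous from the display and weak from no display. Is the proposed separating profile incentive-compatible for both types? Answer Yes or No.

No

Under these beliefs, the display earns mating payoff 15 and no display earns mating payoff 5.
vigorous: the display nets 15 − 2 = 13; no display nets 5. vigorous prefers the display.
weak: the display nets 15 − 6 = 9; no display nets 5. weak would deviate to the display.
weak has a profitable deviation, so the profile is not an equilibrium.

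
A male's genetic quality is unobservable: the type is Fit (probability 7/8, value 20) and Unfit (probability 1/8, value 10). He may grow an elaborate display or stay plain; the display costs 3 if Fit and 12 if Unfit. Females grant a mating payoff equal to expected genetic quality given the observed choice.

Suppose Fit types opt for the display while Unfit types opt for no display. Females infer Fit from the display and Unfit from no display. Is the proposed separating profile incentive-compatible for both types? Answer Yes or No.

Yes

Under these beliefs, the display earns mating payoff 20 and no display earns mating payoff 10.
Fit: the display nets 20 − 3 = 17; no display nets 10. Fit prefers the display.
Unfit: the display nets 20 − 12 = 8; no display nets 10. Unfit prefers no display.
Neither type deviates, so the separating profile is an equilibrium.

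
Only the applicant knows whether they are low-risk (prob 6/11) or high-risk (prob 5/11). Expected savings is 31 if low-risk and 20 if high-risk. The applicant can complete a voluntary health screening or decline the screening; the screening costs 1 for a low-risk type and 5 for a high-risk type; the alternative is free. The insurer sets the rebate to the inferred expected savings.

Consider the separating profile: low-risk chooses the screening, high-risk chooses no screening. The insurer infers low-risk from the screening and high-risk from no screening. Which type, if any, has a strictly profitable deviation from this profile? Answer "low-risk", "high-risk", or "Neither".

high-risk

The screening pays 31; no screening pays 20.
low-risk: assigned the screening, nets 31 − 1 = 30; deviating to no screening nets 20.
high-risk: assigned no screening, nets 20; deviating to the screening nets 31 − 5 = 26.
The high-risk type gains 6 by deviating.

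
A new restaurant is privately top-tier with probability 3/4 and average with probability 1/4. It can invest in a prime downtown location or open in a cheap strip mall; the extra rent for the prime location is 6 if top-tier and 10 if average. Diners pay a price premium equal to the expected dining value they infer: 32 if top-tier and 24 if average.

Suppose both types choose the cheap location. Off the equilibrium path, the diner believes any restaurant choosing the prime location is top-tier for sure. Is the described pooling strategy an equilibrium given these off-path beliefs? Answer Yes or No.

On path, the diner holds the prior and pays 3/4·32 + 1/4·24 = 30. Off path (the prime location), believing top-tier, it pays 32.
top-tier: the cheap location nets 30; the prime location nets 32 − 6 = 26. top-tier stays.
average: the cheap location nets 30; the prime location nets 32 − 10 = 22. average stays.
No type deviates, so pooling is sustained.

Yes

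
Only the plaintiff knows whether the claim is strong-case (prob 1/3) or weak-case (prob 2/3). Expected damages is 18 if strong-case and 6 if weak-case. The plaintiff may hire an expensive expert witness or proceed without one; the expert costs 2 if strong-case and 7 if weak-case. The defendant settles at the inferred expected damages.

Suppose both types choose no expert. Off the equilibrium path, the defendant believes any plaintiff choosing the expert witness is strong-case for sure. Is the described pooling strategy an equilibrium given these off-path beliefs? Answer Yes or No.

On path, the defendant holds the prior and pays 1/3·18 + 2/3·6 = 10. Off path (the expert witness), believing strong-case, it pays 18.
strong-case: no expert nets 10; the expert witness nets 18 − 2 = 16. strong-case would deviate.
weak-case: no expert nets 10; the expert witness nets 18 − 7 = 11. weak-case would deviate.
A type deviates, so pooling fails.

No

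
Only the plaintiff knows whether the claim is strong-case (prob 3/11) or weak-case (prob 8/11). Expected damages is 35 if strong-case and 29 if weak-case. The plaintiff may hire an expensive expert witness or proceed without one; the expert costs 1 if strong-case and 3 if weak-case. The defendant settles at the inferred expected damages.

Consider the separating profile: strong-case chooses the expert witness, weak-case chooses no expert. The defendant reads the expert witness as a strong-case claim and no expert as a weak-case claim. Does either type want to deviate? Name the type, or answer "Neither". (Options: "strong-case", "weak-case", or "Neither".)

The expert witness pays 35; no expert pays 29.
strong-case: assigned the expert witness, nets 35 − 1 = 34; deviating to no expert nets 29.
weak-case: assigned no expert, nets 29; deviating to the expert witness nets 35 − 3 = 32.
The weak-case type gains 3 by deviating.

weak-case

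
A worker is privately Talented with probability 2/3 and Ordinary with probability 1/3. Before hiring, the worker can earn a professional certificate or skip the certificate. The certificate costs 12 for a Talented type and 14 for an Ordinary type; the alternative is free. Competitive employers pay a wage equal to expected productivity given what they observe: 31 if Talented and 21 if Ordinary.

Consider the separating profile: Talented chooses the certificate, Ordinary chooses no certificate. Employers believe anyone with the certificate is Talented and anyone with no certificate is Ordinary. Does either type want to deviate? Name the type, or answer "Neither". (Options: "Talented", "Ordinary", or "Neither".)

The certificate pays 31; no certificate pays 21.
Talented: assigned the certificate, nets 31 − 12 = 19; deviating to no certificate nets 21.
Ordinary: assigned no certificate, nets 21; deviating to the certificate nets 31 − 14 = 17.
The Talented type gains 2 by deviating.

Talented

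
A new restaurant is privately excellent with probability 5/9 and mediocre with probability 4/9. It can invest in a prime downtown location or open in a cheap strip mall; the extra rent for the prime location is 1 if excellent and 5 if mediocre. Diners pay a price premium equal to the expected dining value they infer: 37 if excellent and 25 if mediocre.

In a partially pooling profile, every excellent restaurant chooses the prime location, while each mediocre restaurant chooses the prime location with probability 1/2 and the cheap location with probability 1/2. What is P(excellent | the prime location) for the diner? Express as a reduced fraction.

P(the prime location) = (5/9)·1 + (4/9)·(1/2) = 7/9.
By Bayes' rule, P(excellent | the prime location) = (5/9) / (7/9) = 5/7.

5/7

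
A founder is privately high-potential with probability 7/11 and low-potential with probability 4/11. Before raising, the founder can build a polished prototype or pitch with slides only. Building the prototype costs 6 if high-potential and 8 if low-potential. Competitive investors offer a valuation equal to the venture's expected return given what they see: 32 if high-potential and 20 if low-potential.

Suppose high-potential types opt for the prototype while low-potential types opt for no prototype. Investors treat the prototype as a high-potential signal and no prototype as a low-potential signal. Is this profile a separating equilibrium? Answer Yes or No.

No

Under these beliefs, the prototype earns valuation 32 and no prototype earns valuation 20.
high-potential: the prototype nets 32 − 6 = 26; no prototype nets 20. high-potential prefers the prototype.
low-potential: the prototype nets 32 − 8 = 24; no prototype nets 20. low-potential would deviate to the prototype.
low-potential has a profitable deviation, so the profile is not an equilibrium.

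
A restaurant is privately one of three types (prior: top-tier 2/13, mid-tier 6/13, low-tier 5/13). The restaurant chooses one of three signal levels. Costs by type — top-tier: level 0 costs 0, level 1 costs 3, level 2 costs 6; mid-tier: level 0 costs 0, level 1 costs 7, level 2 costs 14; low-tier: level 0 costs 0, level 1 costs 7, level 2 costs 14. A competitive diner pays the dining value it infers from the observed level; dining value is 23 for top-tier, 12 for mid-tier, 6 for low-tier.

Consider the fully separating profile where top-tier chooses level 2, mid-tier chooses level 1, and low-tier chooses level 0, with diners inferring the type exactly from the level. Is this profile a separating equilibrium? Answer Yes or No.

No

Separating price premiums: level 2 → 23, level 1 → 12, level 0 → 6.
top-tier (assigned level 2): level 0: 6 − 0 = 6; level 1: 12 − 3 = 9; level 2: 23 − 6 = 17. top-tier stays.
mid-tier (assigned level 1): level 0: 6 − 0 = 6; level 1: 12 − 7 = 5; level 2: 23 − 14 = 9. mid-tier prefers level 2.
low-tier (assigned level 0): level 0: 6 − 0 = 6; level 1: 12 − 7 = 5; level 2: 23 − 14 = 9. low-tier prefers level 2.
At least one type deviates; the separating profile fails.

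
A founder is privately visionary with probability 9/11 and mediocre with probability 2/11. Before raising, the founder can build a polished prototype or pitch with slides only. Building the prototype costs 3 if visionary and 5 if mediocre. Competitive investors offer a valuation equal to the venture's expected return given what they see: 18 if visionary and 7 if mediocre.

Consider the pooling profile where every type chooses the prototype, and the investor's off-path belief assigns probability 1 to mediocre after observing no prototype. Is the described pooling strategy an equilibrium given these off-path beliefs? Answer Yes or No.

Yes

On path, the investor holds the prior and pays 9/11·18 + 2/11·7 = 16. Off path (no prototype), believing mediocre, it pays 7.
visionary: the prototype nets 16 − 3 = 13; no prototype nets 7. visionary stays.
mediocre: the prototype nets 16 − 5 = 11; no prototype nets 7. mediocre stays.
No type deviates, so pooling is sustained.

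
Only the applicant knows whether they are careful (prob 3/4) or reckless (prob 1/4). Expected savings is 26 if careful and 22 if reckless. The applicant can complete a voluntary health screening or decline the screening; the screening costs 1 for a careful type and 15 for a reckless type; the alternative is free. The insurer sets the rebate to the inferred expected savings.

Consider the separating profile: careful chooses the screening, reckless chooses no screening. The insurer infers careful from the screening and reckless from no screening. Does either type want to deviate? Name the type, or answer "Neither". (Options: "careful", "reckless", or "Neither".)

Neither

The screening pays 26; no screening pays 22.
careful: assigned the screening, nets 26 − 1 = 25; deviating to no screening nets 22.
reckless: assigned no screening, nets 22; deviating to the screening nets 26 − 15 = 11.
Both types strictly prefer their assigned action; no profitable deviation.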